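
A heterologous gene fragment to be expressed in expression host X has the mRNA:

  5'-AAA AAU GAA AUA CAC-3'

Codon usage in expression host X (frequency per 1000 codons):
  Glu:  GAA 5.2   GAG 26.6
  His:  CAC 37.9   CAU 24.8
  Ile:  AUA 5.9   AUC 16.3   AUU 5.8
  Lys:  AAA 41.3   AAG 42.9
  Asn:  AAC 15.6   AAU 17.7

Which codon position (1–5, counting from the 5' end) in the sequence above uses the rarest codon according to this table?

Codon 1 AAA (Lys): 41.3 per 1000.
Codon 2 AAU (Asn): 17.7 per 1000.
Codon 3 GAA (Glu): 5.2 per 1000.
Codon 4 AUA (Ile): 5.9 per 1000.
Codon 5 CAC (His): 37.9 per 1000.
Lowest frequency is 5.2 at codon 3.

3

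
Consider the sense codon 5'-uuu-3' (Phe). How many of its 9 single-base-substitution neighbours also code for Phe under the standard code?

1

Position 1: none → 0 synonymous.
Position 2: none → 0 synonymous.
Position 3: UUC → 1 synonymous.
Total: 0 + 0 + 1 = 1.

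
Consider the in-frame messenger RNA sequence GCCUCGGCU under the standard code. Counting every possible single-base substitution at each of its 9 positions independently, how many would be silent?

9

Codon 1 (GCC, Ala): 3 synonymous substitutions.
Codon 2 (UCG, Ser): 3 synonymous substitutions.
Codon 3 (GCU, Ala): 3 synonymous substitutions.
Total: 3 + 3 + 3 = 9.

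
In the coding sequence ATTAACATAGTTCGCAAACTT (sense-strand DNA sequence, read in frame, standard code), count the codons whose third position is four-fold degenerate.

3

Codon 1 ATT (Ile): third position 3-fold.
Codon 2 AAC (Asn): third position 2-fold.
Codon 3 ATA (Ile): third position 3-fold.
Codon 4 GTT (Val): third position 4-fold.
Codon 5 CGC (Arg): third position 4-fold.
Codon 6 AAA (Lys): third position 2-fold.
Codon 7 CTT (Leu): third position 4-fold.
Four-fold degenerate third positions: 3.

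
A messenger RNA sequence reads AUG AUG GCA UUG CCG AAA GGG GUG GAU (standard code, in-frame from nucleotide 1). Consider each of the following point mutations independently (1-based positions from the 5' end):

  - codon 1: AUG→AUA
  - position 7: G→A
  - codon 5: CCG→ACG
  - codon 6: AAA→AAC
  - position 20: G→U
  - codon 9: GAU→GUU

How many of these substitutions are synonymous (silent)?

0

Codon 1: AUG (Met) → AUA (Ile) — missense.
Codon 3: GCA (Ala) → ACA (Thr) — missense.
Codon 5: CCG (Pro) → ACG (Thr) — missense.
Codon 6: AAA (Lys) → AAC (Asn) — missense.
Codon 7: GGG (Gly) → GUG (Val) — missense.
Codon 9: GAU (Asp) → GUU (Val) — missense.
Synonymous: 0 of 6.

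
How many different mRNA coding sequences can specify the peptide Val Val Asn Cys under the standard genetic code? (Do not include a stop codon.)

Val: 4 codons.
Val: 4 codons.
Asn: 2 codons.
Cys: 2 codons.
4 × 4 × 2 × 2 = 64.

64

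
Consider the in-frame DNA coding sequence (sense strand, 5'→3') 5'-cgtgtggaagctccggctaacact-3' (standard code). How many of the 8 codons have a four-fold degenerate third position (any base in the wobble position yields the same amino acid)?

6

Codon 1 CGT (Arg): third position 4-fold.
Codon 2 GTG (Val): third position 4-fold.
Codon 3 GAA (Glu): third position 2-fold.
Codon 4 GCT (Ala): third position 4-fold.
Codon 5 CCG (Pro): third position 4-fold.
Codon 6 GCT (Ala): third position 4-fold.
Codon 7 AAC (Asn): third position 2-fold.
Codon 8 ACT (Thr): third position 4-fold.
Four-fold degenerate third positions: 6.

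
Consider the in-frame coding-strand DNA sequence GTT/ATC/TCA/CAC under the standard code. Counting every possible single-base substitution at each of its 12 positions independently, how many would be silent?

9

Codon 1 (GTT, Val): 3 synonymous substitutions.
Codon 2 (ATC, Ile): 2 synonymous substitutions.
Codon 3 (TCA, Ser): 3 synonymous substitutions.
Codon 4 (CAC, His): 1 synonymous substitution.
Total: 3 + 2 + 3 + 1 = 9.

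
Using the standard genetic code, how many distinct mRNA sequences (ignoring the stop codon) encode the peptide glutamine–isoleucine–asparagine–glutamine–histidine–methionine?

48

Gln: 2 codons.
Ile: 3 codons.
Asn: 2 codons.
Gln: 2 codons.
His: 2 codons.
Met: 1 codon.
2 × 3 × 2 × 2 × 2 × 1 = 48.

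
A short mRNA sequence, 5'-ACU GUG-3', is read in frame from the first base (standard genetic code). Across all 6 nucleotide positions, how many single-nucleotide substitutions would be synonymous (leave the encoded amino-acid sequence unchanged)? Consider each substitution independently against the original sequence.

6

Codon 1 (ACU, Thr): 3 synonymous substitutions.
Codon 2 (GUG, Val): 3 synonymous substitutions.
Total: 3 + 3 = 6.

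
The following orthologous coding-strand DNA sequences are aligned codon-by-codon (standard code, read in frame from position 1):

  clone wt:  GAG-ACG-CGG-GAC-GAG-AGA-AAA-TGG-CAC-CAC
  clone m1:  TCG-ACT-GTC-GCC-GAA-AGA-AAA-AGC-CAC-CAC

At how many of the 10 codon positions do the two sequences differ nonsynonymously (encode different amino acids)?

4

Codon 1: GAG Glu / TCG Ser — nonsynonymous.
Codon 2: ACG Thr / ACT Thr — synonymous.
Codon 3: CGG Arg / GTC Val — nonsynonymous.
Codon 4: GAC Asp / GCC Ala — nonsynonymous.
Codon 5: GAG Glu / GAA Glu — synonymous.
Codon 6: AGA Arg / AGA Arg — identical.
Codon 7: AAA Lys / AAA Lys — identical.
Codon 8: TGG Trp / AGC Ser — nonsynonymous.
Codon 9: CAC His / CAC His — identical.
Codon 10: CAC His / CAC His — identical.
Nonsynonymous differences: 4.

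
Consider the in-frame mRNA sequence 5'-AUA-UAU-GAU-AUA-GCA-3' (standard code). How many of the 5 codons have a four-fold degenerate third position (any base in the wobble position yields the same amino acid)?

Codon 1 AUA (Ile): third position 3-fold.
Codon 2 UAU (Tyr): third position 2-fold.
Codon 3 GAU (Asp): third position 2-fold.
Codon 4 AUA (Ile): third position 3-fold.
Codon 5 GCA (Ala): third position 4-fold.
Four-fold degenerate third positions: 1.

1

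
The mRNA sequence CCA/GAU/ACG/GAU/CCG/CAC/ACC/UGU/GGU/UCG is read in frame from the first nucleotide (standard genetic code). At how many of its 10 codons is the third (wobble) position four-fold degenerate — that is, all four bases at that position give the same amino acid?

Codon 1 CCA (Pro): third position 4-fold.
Codon 2 GAU (Asp): third position 2-fold.
Codon 3 ACG (Thr): third position 4-fold.
Codon 4 GAU (Asp): third position 2-fold.
Codon 5 CCG (Pro): third position 4-fold.
Codon 6 CAC (His): third position 2-fold.
Codon 7 ACC (Thr): third position 4-fold.
Codon 8 UGU (Cys): third position 2-fold.
Codon 9 GGU (Gly): third position 4-fold.
Codon 10 UCG (Ser): third position 4-fold.
Four-fold degenerate third positions: 6.

6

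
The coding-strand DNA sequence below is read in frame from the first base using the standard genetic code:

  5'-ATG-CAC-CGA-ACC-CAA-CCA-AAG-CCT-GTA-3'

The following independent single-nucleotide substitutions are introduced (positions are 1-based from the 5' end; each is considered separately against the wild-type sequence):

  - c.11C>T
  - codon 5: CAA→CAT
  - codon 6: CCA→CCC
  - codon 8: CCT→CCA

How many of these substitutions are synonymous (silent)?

2

Codon 4: ACC (Thr) → ATC (Ile) — missense.
Codon 5: CAA (Gln) → CAT (His) — missense.
Codon 6: CCA (Pro) → CCC (Pro) — synonymous.
Codon 8: CCT (Pro) → CCA (Pro) — synonymous.
Synonymous: 2 of 4.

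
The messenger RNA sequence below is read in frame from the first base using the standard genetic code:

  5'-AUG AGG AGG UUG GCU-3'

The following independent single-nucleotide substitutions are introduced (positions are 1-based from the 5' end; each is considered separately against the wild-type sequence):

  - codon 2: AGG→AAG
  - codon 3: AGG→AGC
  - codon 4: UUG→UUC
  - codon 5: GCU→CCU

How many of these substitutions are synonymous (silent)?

Codon 2: AGG (Arg) → AAG (Lys) — missense.
Codon 3: AGG (Arg) → AGC (Ser) — missense.
Codon 4: UUG (Leu) → UUC (Phe) — missense.
Codon 5: GCU (Ala) → CCU (Pro) — missense.
Synonymous: 0 of 4.

0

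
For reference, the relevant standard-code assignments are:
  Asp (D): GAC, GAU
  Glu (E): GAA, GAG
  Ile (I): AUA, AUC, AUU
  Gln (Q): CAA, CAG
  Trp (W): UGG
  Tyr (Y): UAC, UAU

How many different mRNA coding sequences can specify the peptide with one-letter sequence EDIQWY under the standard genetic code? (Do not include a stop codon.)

48

Glu: 2 codons.
Asp: 2 codons.
Ile: 3 codons.
Gln: 2 codons.
Trp: 1 codon.
Tyr: 2 codons.
2 × 2 × 3 × 2 × 1 × 2 = 48.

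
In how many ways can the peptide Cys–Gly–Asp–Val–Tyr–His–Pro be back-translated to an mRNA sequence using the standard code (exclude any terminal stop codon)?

Cys: 2 codons.
Gly: 4 codons.
Asp: 2 codons.
Val: 4 codons.
Tyr: 2 codons.
His: 2 codons.
Pro: 4 codons.
2 × 4 × 2 × 4 × 2 × 2 × 4 = 1024.

1024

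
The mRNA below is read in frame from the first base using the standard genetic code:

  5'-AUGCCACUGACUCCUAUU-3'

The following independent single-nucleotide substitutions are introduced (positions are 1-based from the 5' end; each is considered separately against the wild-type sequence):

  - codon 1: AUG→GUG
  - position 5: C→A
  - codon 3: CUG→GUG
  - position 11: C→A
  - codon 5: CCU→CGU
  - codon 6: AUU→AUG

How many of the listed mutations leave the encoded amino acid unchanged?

Codon 1: AUG (Met) → GUG (Val) — missense.
Codon 2: CCA (Pro) → CAA (Gln) — missense.
Codon 3: CUG (Leu) → GUG (Val) — missense.
Codon 4: ACU (Thr) → AAU (Asn) — missense.
Codon 5: CCU (Pro) → CGU (Arg) — missense.
Codon 6: AUU (Ile) → AUG (Met) — missense.
Synonymous: 0 of 6.

0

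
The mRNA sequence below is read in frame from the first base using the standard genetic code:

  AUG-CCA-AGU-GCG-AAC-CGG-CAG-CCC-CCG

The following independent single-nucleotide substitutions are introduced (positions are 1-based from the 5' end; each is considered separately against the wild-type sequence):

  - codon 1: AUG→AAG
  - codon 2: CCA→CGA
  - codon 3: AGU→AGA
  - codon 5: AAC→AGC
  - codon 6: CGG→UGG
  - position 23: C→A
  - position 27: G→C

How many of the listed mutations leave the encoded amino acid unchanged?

1

Codon 1: AUG (Met) → AAG (Lys) — missense.
Codon 2: CCA (Pro) → CGA (Arg) — missense.
Codon 3: AGU (Ser) → AGA (Arg) — missense.
Codon 5: AAC (Asn) → AGC (Ser) — missense.
Codon 6: CGG (Arg) → UGG (Trp) — missense.
Codon 8: CCC (Pro) → CAC (His) — missense.
Codon 9: CCG (Pro) → CCC (Pro) — synonymous.
Synonymous: 1 of 7.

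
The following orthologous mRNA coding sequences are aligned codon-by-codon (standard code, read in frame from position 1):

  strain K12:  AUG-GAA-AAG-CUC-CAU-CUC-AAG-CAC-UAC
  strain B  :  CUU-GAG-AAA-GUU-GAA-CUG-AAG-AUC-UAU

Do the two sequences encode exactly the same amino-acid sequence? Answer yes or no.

Codon 1: AUG Met / CUU Leu — nonsynonymous.
Codon 2: GAA Glu / GAG Glu — synonymous.
Codon 3: AAG Lys / AAA Lys — synonymous.
Codon 4: CUC Leu / GUU Val — nonsynonymous.
Codon 5: CAU His / GAA Glu — nonsynonymous.
Codon 6: CUC Leu / CUG Leu — synonymous.
Codon 7: AAG Lys / AAG Lys — identical.
Codon 8: CAC His / AUC Ile — nonsynonymous.
Codon 9: UAC Tyr / UAU Tyr — synonymous.
Nonsynonymous differences: 4 → different protein.

no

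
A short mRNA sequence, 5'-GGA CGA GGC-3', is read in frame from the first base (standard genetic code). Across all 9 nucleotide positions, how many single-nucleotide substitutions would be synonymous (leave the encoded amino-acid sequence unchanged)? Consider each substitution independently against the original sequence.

10

Codon 1 (GGA, Gly): 3 synonymous substitutions.
Codon 2 (CGA, Arg): 4 synonymous substitutions.
Codon 3 (GGC, Gly): 3 synonymous substitutions.
Total: 3 + 4 + 3 = 10.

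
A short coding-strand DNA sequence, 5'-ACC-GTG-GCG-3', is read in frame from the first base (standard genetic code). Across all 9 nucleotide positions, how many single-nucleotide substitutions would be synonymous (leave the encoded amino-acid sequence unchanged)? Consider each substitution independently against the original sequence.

Codon 1 (ACC, Thr): 3 synonymous substitutions.
Codon 2 (GTG, Val): 3 synonymous substitutions.
Codon 3 (GCG, Ala): 3 synonymous substitutions.
Total: 3 + 3 + 3 = 9.

9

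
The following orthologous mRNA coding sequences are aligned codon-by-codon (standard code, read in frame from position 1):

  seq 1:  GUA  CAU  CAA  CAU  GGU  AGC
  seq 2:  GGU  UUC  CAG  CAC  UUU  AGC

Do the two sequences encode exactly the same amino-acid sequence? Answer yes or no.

no

Codon 1: GUA Val / GGU Gly — nonsynonymous.
Codon 2: CAU His / UUC Phe — nonsynonymous.
Codon 3: CAA Gln / CAG Gln — synonymous.
Codon 4: CAU His / CAC His — synonymous.
Codon 5: GGU Gly / UUU Phe — nonsynonymous.
Codon 6: AGC Ser / AGC Ser — identical.
Nonsynonymous differences: 3 → different protein.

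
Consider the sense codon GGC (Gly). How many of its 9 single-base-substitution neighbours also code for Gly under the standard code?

3

Position 1: none → 0 synonymous.
Position 2: none → 0 synonymous.
Position 3: GGU, GGA, GGG → 3 synonymous.
Total: 0 + 0 + 3 = 3.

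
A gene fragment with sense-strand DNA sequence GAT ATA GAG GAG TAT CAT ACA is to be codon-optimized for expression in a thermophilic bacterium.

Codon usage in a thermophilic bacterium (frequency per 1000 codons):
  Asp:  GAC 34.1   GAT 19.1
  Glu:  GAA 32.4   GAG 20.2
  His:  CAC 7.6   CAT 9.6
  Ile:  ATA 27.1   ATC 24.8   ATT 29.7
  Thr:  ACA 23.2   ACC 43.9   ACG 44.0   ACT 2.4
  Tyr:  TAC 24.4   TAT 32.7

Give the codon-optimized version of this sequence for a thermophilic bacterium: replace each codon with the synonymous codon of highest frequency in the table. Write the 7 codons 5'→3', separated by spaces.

GAC ATT GAA GAA TAT CAT ACG

Codon 1 (Asp): best is GAC at 34.1.
Codon 2 (Ile): best is ATT at 29.7.
Codon 3 (Glu): best is GAA at 32.4.
Codon 4 (Glu): best is GAA at 32.4.
Codon 5 (Tyr): best is TAT at 32.7.
Codon 6 (His): best is CAT at 9.6.
Codon 7 (Thr): best is ACG at 44.0.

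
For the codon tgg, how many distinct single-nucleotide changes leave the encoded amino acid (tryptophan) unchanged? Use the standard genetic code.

Position 1: none → 0 synonymous.
Position 2: none → 0 synonymous.
Position 3: none → 0 synonymous.
Total: 0 + 0 + 0 = 0.

0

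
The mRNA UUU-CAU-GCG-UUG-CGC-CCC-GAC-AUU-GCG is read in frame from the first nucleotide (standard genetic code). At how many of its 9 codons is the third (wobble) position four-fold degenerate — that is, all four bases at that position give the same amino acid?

Codon 1 UUU (Phe): third position 2-fold.
Codon 2 CAU (His): third position 2-fold.
Codon 3 GCG (Ala): third position 4-fold.
Codon 4 UUG (Leu): third position 2-fold.
Codon 5 CGC (Arg): third position 4-fold.
Codon 6 CCC (Pro): third position 4-fold.
Codon 7 GAC (Asp): third position 2-fold.
Codon 8 AUU (Ile): third position 3-fold.
Codon 9 GCG (Ala): third position 4-fold.
Four-fold degenerate third positions: 4.

4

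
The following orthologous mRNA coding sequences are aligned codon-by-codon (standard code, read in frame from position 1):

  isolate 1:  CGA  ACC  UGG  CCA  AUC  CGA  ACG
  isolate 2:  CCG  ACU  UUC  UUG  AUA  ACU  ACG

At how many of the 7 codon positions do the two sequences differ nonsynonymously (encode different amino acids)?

Codon 1: CGA Arg / CCG Pro — nonsynonymous.
Codon 2: ACC Thr / ACU Thr — synonymous.
Codon 3: UGG Trp / UUC Phe — nonsynonymous.
Codon 4: CCA Pro / UUG Leu — nonsynonymous.
Codon 5: AUC Ile / AUA Ile — synonymous.
Codon 6: CGA Arg / ACU Thr — nonsynonymous.
Codon 7: ACG Thr / ACG Thr — identical.
Nonsynonymous differences: 4.

4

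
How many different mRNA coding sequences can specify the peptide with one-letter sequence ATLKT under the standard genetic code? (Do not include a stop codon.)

Ala: 4 codons.
Thr: 4 codons.
Leu: 6 codons.
Lys: 2 codons.
Thr: 4 codons.
4 × 4 × 6 × 2 × 4 = 768.

768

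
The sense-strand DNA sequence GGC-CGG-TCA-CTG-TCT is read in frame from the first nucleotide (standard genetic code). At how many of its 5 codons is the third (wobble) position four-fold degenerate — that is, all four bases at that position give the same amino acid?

Codon 1 GGC (Gly): third position 4-fold.
Codon 2 CGG (Arg): third position 4-fold.
Codon 3 TCA (Ser): third position 4-fold.
Codon 4 CTG (Leu): third position 4-fold.
Codon 5 TCT (Ser): third position 4-fold.
Four-fold degenerate third positions: 5.

5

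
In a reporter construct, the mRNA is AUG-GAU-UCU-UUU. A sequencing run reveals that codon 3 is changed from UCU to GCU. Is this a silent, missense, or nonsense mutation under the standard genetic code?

missense

Position 7 falls in codon 3: UCU → Ser.
After the substitution the codon is GCU → Ala.
Ser ≠ Ala, so this is a missense mutation.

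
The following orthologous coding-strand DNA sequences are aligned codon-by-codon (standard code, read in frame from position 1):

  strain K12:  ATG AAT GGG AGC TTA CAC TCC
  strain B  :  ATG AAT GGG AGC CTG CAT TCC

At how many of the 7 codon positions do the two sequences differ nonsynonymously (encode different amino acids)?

Codon 1: ATG Met / ATG Met — identical.
Codon 2: AAT Asn / AAT Asn — identical.
Codon 3: GGG Gly / GGG Gly — identical.
Codon 4: AGC Ser / AGC Ser — identical.
Codon 5: TTA Leu / CTG Leu — synonymous.
Codon 6: CAC His / CAT His — synonymous.
Codon 7: TCC Ser / TCC Ser — identical.
Nonsynonymous differences: 0.

0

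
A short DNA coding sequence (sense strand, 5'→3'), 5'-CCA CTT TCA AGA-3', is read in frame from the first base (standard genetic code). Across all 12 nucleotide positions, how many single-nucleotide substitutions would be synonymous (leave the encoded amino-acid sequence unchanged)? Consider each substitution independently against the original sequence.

Codon 1 (CCA, Pro): 3 synonymous substitutions.
Codon 2 (CTT, Leu): 3 synonymous substitutions.
Codon 3 (TCA, Ser): 3 synonymous substitutions.
Codon 4 (AGA, Arg): 2 synonymous substitutions.
Total: 3 + 3 + 3 + 2 = 11.

11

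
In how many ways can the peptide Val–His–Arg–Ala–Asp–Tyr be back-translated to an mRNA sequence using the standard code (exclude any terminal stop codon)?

768

Val: 4 codons.
His: 2 codons.
Arg: 6 codons.
Ala: 4 codons.
Asp: 2 codons.
Tyr: 2 codons.
4 × 2 × 6 × 4 × 2 × 2 = 768.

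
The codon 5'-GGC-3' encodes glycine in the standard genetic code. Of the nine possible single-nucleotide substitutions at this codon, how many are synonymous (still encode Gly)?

Position 1: none → 0 synonymous.
Position 2: none → 0 synonymous.
Position 3: GGT, GGA, GGG → 3 synonymous.
Total: 0 + 0 + 3 = 3.

3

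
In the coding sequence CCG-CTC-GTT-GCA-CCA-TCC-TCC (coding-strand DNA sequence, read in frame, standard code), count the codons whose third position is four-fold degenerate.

7

Codon 1 CCG (Pro): third position 4-fold.
Codon 2 CTC (Leu): third position 4-fold.
Codon 3 GTT (Val): third position 4-fold.
Codon 4 GCA (Ala): third position 4-fold.
Codon 5 CCA (Pro): third position 4-fold.
Codon 6 TCC (Ser): third position 4-fold.
Codon 7 TCC (Ser): third position 4-fold.
Four-fold degenerate third positions: 7.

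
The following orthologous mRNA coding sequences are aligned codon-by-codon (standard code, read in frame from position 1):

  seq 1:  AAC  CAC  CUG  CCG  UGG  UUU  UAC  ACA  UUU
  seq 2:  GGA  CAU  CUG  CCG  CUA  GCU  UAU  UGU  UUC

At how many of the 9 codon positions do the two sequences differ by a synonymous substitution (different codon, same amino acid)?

3

Codon 1: AAC Asn / GGA Gly — nonsynonymous.
Codon 2: CAC His / CAU His — synonymous.
Codon 3: CUG Leu / CUG Leu — identical.
Codon 4: CCG Pro / CCG Pro — identical.
Codon 5: UGG Trp / CUA Leu — nonsynonymous.
Codon 6: UUU Phe / GCU Ala — nonsynonymous.
Codon 7: UAC Tyr / UAU Tyr — synonymous.
Codon 8: ACA Thr / UGU Cys — nonsynonymous.
Codon 9: UUU Phe / UUC Phe — synonymous.
Synonymous differences: 3.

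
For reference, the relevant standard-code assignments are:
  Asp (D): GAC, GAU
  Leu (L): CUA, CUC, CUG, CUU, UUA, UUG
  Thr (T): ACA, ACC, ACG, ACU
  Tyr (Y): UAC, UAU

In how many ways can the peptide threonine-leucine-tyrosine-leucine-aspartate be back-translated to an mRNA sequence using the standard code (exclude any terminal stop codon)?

Thr: 4 codons.
Leu: 6 codons.
Tyr: 2 codons.
Leu: 6 codons.
Asp: 2 codons.
4 × 6 × 2 × 6 × 2 = 576.

576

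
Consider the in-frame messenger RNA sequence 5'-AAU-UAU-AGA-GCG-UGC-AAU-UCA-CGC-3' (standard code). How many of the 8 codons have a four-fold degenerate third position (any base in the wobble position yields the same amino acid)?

Codon 1 AAU (Asn): third position 2-fold.
Codon 2 UAU (Tyr): third position 2-fold.
Codon 3 AGA (Arg): third position 2-fold.
Codon 4 GCG (Ala): third position 4-fold.
Codon 5 UGC (Cys): third position 2-fold.
Codon 6 AAU (Asn): third position 2-fold.
Codon 7 UCA (Ser): third position 4-fold.
Codon 8 CGC (Arg): third position 4-fold.
Four-fold degenerate third positions: 3.

3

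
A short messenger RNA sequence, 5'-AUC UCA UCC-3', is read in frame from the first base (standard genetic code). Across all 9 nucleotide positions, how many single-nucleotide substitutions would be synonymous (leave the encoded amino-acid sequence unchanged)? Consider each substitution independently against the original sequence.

Codon 1 (AUC, Ile): 2 synonymous substitutions.
Codon 2 (UCA, Ser): 3 synonymous substitutions.
Codon 3 (UCC, Ser): 3 synonymous substitutions.
Total: 2 + 3 + 3 = 8.

8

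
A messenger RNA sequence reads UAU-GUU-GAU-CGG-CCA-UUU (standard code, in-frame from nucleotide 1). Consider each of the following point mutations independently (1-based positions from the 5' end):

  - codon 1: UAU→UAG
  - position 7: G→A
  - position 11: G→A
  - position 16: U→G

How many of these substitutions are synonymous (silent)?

0

Codon 1: UAU (Tyr) → UAG (Stop) — nonsense.
Codon 3: GAU (Asp) → AAU (Asn) — missense.
Codon 4: CGG (Arg) → CAG (Gln) — missense.
Codon 6: UUU (Phe) → GUU (Val) — missense.
Synonymous: 0 of 4.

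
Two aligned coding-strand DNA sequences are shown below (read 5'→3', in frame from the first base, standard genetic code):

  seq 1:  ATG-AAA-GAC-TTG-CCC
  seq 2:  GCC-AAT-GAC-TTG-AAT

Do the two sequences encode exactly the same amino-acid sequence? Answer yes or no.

Codon 1: ATG Met / GCC Ala — nonsynonymous.
Codon 2: AAA Lys / AAT Asn — nonsynonymous.
Codon 3: GAC Asp / GAC Asp — identical.
Codon 4: TTG Leu / TTG Leu — identical.
Codon 5: CCC Pro / AAT Asn — nonsynonymous.
Nonsynonymous differences: 3 → different protein.

no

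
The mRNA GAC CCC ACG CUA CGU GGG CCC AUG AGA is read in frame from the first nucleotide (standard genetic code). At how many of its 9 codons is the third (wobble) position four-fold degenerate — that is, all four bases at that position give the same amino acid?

6

Codon 1 GAC (Asp): third position 2-fold.
Codon 2 CCC (Pro): third position 4-fold.
Codon 3 ACG (Thr): third position 4-fold.
Codon 4 CUA (Leu): third position 4-fold.
Codon 5 CGU (Arg): third position 4-fold.
Codon 6 GGG (Gly): third position 4-fold.
Codon 7 CCC (Pro): third position 4-fold.
Codon 8 AUG (Met): third position 1-fold.
Codon 9 AGA (Arg): third position 2-fold.
Four-fold degenerate third positions: 6.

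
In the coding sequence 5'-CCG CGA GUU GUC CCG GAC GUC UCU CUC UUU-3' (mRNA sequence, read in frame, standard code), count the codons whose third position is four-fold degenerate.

Codon 1 CCG (Pro): third position 4-fold.
Codon 2 CGA (Arg): third position 4-fold.
Codon 3 GUU (Val): third position 4-fold.
Codon 4 GUC (Val): third position 4-fold.
Codon 5 CCG (Pro): third position 4-fold.
Codon 6 GAC (Asp): third position 2-fold.
Codon 7 GUC (Val): third position 4-fold.
Codon 8 UCU (Ser): third position 4-fold.
Codon 9 CUC (Leu): third position 4-fold.
Codon 10 UUU (Phe): third position 2-fold.
Four-fold degenerate third positions: 8.

8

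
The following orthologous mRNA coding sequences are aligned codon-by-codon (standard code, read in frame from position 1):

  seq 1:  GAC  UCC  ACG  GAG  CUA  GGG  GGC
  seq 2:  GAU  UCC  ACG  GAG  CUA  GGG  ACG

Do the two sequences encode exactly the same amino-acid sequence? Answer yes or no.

Codon 1: GAC Asp / GAU Asp — synonymous.
Codon 2: UCC Ser / UCC Ser — identical.
Codon 3: ACG Thr / ACG Thr — identical.
Codon 4: GAG Glu / GAG Glu — identical.
Codon 5: CUA Leu / CUA Leu — identical.
Codon 6: GGG Gly / GGG Gly — identical.
Codon 7: GGC Gly / ACG Thr — nonsynonymous.
Nonsynonymous differences: 1 → different protein.

no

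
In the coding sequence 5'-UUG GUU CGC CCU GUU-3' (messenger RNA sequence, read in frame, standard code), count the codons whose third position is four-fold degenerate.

Codon 1 UUG (Leu): third position 2-fold.
Codon 2 GUU (Val): third position 4-fold.
Codon 3 CGC (Arg): third position 4-fold.
Codon 4 CCU (Pro): third position 4-fold.
Codon 5 GUU (Val): third position 4-fold.
Four-fold degenerate third positions: 4.

4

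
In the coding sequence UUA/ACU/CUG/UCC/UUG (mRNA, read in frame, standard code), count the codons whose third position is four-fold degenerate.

3

Codon 1 UUA (Leu): third position 2-fold.
Codon 2 ACU (Thr): third position 4-fold.
Codon 3 CUG (Leu): third position 4-fold.
Codon 4 UCC (Ser): third position 4-fold.
Codon 5 UUG (Leu): third position 2-fold.
Four-fold degenerate third positions: 3.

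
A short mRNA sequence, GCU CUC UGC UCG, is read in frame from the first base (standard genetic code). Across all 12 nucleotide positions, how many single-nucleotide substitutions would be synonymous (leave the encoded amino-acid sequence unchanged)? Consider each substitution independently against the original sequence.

Codon 1 (GCU, Ala): 3 synonymous substitutions.
Codon 2 (CUC, Leu): 3 synonymous substitutions.
Codon 3 (UGC, Cys): 1 synonymous substitution.
Codon 4 (UCG, Ser): 3 synonymous substitutions.
Total: 3 + 3 + 1 + 3 = 10.

10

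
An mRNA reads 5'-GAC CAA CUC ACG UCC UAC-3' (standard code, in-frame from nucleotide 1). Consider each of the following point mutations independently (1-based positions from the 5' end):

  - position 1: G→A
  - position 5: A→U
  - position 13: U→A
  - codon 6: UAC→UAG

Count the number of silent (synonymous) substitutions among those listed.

0

Codon 1: GAC (Asp) → AAC (Asn) — missense.
Codon 2: CAA (Gln) → CUA (Leu) — missense.
Codon 5: UCC (Ser) → ACC (Thr) — missense.
Codon 6: UAC (Tyr) → UAG (Stop) — nonsense.
Synonymous: 0 of 4.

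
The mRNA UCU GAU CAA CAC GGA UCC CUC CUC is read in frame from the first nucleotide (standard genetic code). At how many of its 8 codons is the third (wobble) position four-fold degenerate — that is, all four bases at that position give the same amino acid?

5

Codon 1 UCU (Ser): third position 4-fold.
Codon 2 GAU (Asp): third position 2-fold.
Codon 3 CAA (Gln): third position 2-fold.
Codon 4 CAC (His): third position 2-fold.
Codon 5 GGA (Gly): third position 4-fold.
Codon 6 UCC (Ser): third position 4-fold.
Codon 7 CUC (Leu): third position 4-fold.
Codon 8 CUC (Leu): third position 4-fold.
Four-fold degenerate third positions: 5.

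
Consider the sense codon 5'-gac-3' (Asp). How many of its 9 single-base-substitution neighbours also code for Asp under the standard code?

1

Position 1: none → 0 synonymous.
Position 2: none → 0 synonymous.
Position 3: GAT → 1 synonymous.
Total: 0 + 0 + 1 = 1.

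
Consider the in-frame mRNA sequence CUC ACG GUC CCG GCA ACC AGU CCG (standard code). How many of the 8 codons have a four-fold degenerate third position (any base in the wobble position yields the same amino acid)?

7

Codon 1 CUC (Leu): third position 4-fold.
Codon 2 ACG (Thr): third position 4-fold.
Codon 3 GUC (Val): third position 4-fold.
Codon 4 CCG (Pro): third position 4-fold.
Codon 5 GCA (Ala): third position 4-fold.
Codon 6 ACC (Thr): third position 4-fold.
Codon 7 AGU (Ser): third position 2-fold.
Codon 8 CCG (Pro): third position 4-fold.
Four-fold degenerate third positions: 7.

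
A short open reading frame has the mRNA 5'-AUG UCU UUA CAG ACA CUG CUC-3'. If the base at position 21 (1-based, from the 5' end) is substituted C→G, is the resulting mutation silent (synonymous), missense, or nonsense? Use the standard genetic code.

silent

Position 21 falls in codon 7: CUC → Leu.
After the substitution the codon is CUG → Leu.
Both encode Leu, so the change is synonymous.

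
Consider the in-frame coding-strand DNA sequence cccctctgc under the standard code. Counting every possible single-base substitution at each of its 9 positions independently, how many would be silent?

7

Codon 1 (CCC, Pro): 3 synonymous substitutions.
Codon 2 (CTC, Leu): 3 synonymous substitutions.
Codon 3 (TGC, Cys): 1 synonymous substitution.
Total: 3 + 3 + 1 = 7.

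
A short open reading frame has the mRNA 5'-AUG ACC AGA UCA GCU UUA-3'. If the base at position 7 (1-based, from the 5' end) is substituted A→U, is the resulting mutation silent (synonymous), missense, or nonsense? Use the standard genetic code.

nonsense

Position 7 falls in codon 3: AGA → Arg.
After the substitution the codon is UGA → Stop.
The new codon is a stop codon, so this is a nonsense mutation.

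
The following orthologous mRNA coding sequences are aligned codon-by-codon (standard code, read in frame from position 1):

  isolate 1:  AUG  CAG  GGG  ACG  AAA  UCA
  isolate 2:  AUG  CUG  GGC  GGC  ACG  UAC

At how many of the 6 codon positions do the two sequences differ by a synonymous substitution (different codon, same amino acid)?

1

Codon 1: AUG Met / AUG Met — identical.
Codon 2: CAG Gln / CUG Leu — nonsynonymous.
Codon 3: GGG Gly / GGC Gly — synonymous.
Codon 4: ACG Thr / GGC Gly — nonsynonymous.
Codon 5: AAA Lys / ACG Thr — nonsynonymous.
Codon 6: UCA Ser / UAC Tyr — nonsynonymous.
Synonymous differences: 1.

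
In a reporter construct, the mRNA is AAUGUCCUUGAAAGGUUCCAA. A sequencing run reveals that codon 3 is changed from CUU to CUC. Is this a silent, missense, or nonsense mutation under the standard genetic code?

Position 9 falls in codon 3: CUU → Leu.
After the substitution the codon is CUC → Leu.
Both encode Leu, so the change is synonymous.

silent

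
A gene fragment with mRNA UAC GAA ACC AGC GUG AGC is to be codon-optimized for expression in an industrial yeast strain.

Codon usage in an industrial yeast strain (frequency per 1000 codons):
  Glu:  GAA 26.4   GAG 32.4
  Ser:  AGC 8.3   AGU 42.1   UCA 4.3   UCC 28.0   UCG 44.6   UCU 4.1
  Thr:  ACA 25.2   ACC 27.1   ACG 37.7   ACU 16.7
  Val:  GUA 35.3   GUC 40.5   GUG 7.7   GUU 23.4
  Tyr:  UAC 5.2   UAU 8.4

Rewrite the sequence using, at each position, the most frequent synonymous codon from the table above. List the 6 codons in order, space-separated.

UAU GAG ACG UCG GUC UCG

Codon 1 (Tyr): best is UAU at 8.4.
Codon 2 (Glu): best is GAG at 32.4.
Codon 3 (Thr): best is ACG at 37.7.
Codon 4 (Ser): best is UCG at 44.6.
Codon 5 (Val): best is GUC at 40.5.
Codon 6 (Ser): best is UCG at 44.6.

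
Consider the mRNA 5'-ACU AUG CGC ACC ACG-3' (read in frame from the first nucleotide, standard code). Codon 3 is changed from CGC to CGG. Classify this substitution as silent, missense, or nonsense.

Position 9 falls in codon 3: CGC → Arg.
After the substitution the codon is CGG → Arg.
Both encode Arg, so the change is synonymous.

silent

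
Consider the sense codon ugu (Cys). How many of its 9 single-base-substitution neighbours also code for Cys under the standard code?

Position 1: none → 0 synonymous.
Position 2: none → 0 synonymous.
Position 3: UGC → 1 synonymous.
Total: 0 + 0 + 1 = 1.

1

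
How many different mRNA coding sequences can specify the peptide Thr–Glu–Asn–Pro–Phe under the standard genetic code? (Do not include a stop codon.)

128

Thr: 4 codons.
Glu: 2 codons.
Asn: 2 codons.
Pro: 4 codons.
Phe: 2 codons.
4 × 2 × 2 × 4 × 2 = 128.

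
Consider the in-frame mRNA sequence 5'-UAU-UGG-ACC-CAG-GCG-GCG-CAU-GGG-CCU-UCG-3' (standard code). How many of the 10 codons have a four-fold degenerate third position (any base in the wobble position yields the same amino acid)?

Codon 1 UAU (Tyr): third position 2-fold.
Codon 2 UGG (Trp): third position 1-fold.
Codon 3 ACC (Thr): third position 4-fold.
Codon 4 CAG (Gln): third position 2-fold.
Codon 5 GCG (Ala): third position 4-fold.
Codon 6 GCG (Ala): third position 4-fold.
Codon 7 CAU (His): third position 2-fold.
Codon 8 GGG (Gly): third position 4-fold.
Codon 9 CCU (Pro): third position 4-fold.
Codon 10 UCG (Ser): third position 4-fold.
Four-fold degenerate third positions: 6.

6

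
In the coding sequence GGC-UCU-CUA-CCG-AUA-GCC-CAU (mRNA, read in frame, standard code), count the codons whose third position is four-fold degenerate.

5

Codon 1 GGC (Gly): third position 4-fold.
Codon 2 UCU (Ser): third position 4-fold.
Codon 3 CUA (Leu): third position 4-fold.
Codon 4 CCG (Pro): third position 4-fold.
Codon 5 AUA (Ile): third position 3-fold.
Codon 6 GCC (Ala): third position 4-fold.
Codon 7 CAU (His): third position 2-fold.
Four-fold degenerate third positions: 5.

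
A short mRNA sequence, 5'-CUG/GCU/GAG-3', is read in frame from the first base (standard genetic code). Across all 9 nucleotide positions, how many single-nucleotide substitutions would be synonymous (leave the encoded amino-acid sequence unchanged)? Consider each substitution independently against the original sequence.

8

Codon 1 (CUG, Leu): 4 synonymous substitutions.
Codon 2 (GCU, Ala): 3 synonymous substitutions.
Codon 3 (GAG, Glu): 1 synonymous substitution.
Total: 4 + 3 + 1 = 8.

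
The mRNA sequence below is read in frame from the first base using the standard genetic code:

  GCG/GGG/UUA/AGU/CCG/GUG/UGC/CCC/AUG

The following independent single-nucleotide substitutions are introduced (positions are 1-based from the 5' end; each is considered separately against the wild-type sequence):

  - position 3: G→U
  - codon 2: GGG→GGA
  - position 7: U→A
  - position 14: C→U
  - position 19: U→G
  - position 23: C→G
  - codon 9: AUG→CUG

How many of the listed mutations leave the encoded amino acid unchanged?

Codon 1: GCG (Ala) → GCU (Ala) — synonymous.
Codon 2: GGG (Gly) → GGA (Gly) — synonymous.
Codon 3: UUA (Leu) → AUA (Ile) — missense.
Codon 5: CCG (Pro) → CUG (Leu) — missense.
Codon 7: UGC (Cys) → GGC (Gly) — missense.
Codon 8: CCC (Pro) → CGC (Arg) — missense.
Codon 9: AUG (Met) → CUG (Leu) — missense.
Synonymous: 2 of 7.

2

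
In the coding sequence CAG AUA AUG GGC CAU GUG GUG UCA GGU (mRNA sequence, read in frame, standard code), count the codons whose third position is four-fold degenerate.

Codon 1 CAG (Gln): third position 2-fold.
Codon 2 AUA (Ile): third position 3-fold.
Codon 3 AUG (Met): third position 1-fold.
Codon 4 GGC (Gly): third position 4-fold.
Codon 5 CAU (His): third position 2-fold.
Codon 6 GUG (Val): third position 4-fold.
Codon 7 GUG (Val): third position 4-fold.
Codon 8 UCA (Ser): third position 4-fold.
Codon 9 GGU (Gly): third position 4-fold.
Four-fold degenerate third positions: 5.

5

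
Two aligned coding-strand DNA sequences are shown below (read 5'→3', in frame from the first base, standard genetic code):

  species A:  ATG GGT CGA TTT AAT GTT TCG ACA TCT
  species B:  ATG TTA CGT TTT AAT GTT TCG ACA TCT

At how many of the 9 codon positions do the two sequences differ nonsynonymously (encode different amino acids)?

1

Codon 1: ATG Met / ATG Met — identical.
Codon 2: GGT Gly / TTA Leu — nonsynonymous.
Codon 3: CGA Arg / CGT Arg — synonymous.
Codon 4: TTT Phe / TTT Phe — identical.
Codon 5: AAT Asn / AAT Asn — identical.
Codon 6: GTT Val / GTT Val — identical.
Codon 7: TCG Ser / TCG Ser — identical.
Codon 8: ACA Thr / ACA Thr — identical.
Codon 9: TCT Ser / TCT Ser — identical.
Nonsynonymous differences: 1.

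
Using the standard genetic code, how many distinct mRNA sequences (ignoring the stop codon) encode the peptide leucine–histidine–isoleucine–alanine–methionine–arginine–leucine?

5184

Leu: 6 codons.
His: 2 codons.
Ile: 3 codons.
Ala: 4 codons.
Met: 1 codon.
Arg: 6 codons.
Leu: 6 codons.
6 × 2 × 3 × 4 × 1 × 6 × 6 = 5184.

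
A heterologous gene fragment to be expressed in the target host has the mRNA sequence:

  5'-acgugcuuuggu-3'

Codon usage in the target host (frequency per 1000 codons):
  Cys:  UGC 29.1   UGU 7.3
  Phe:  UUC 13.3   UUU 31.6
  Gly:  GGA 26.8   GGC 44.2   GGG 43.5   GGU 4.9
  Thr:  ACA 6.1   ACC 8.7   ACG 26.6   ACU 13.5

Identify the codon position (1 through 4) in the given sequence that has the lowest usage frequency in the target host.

Codon 1 ACG (Thr): 26.6 per 1000.
Codon 2 UGC (Cys): 29.1 per 1000.
Codon 3 UUU (Phe): 31.6 per 1000.
Codon 4 GGU (Gly): 4.9 per 1000.
Lowest frequency is 4.9 at codon 4.

4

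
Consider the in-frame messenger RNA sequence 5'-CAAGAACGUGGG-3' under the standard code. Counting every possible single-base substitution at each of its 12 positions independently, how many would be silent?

8

Codon 1 (CAA, Gln): 1 synonymous substitution.
Codon 2 (GAA, Glu): 1 synonymous substitution.
Codon 3 (CGU, Arg): 3 synonymous substitutions.
Codon 4 (GGG, Gly): 3 synonymous substitutions.
Total: 1 + 1 + 3 + 3 = 8.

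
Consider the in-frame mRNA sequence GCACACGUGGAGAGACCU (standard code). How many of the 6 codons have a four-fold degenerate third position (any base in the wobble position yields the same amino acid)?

3

Codon 1 GCA (Ala): third position 4-fold.
Codon 2 CAC (His): third position 2-fold.
Codon 3 GUG (Val): third position 4-fold.
Codon 4 GAG (Glu): third position 2-fold.
Codon 5 AGA (Arg): third position 2-fold.
Codon 6 CCU (Pro): third position 4-fold.
Four-fold degenerate third positions: 3.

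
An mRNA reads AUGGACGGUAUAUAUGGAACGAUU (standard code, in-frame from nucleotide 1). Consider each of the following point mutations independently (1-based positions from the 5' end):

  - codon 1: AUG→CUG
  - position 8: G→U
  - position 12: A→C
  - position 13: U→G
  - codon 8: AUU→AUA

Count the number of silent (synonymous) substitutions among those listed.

2

Codon 1: AUG (Met) → CUG (Leu) — missense.
Codon 3: GGU (Gly) → GUU (Val) — missense.
Codon 4: AUA (Ile) → AUC (Ile) — synonymous.
Codon 5: UAU (Tyr) → GAU (Asp) — missense.
Codon 8: AUU (Ile) → AUA (Ile) — synonymous.
Synonymous: 2 of 5.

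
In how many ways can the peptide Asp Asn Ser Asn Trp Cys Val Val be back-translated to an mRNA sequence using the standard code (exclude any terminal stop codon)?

1536

Asp: 2 codons.
Asn: 2 codons.
Ser: 6 codons.
Asn: 2 codons.
Trp: 1 codon.
Cys: 2 codons.
Val: 4 codons.
Val: 4 codons.
2 × 2 × 6 × 2 × 1 × 2 × 4 × 4 = 1536.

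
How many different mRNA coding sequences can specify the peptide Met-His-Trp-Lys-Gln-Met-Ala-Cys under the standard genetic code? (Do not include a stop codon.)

Met: 1 codon.
His: 2 codons.
Trp: 1 codon.
Lys: 2 codons.
Gln: 2 codons.
Met: 1 codon.
Ala: 4 codons.
Cys: 2 codons.
1 × 2 × 1 × 2 × 2 × 1 × 4 × 2 = 64.

64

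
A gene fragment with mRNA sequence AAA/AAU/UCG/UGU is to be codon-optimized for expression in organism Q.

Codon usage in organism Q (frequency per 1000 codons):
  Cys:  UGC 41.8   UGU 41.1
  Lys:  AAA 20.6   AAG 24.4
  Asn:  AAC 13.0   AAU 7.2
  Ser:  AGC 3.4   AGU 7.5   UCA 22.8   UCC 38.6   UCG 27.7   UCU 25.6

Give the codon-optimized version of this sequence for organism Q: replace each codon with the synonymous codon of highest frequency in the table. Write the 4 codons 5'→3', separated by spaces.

AAG AAC UCC UGC

Codon 1 (Lys): best is AAG at 24.4.
Codon 2 (Asn): best is AAC at 13.0.
Codon 3 (Ser): best is UCC at 38.6.
Codon 4 (Cys): best is UGC at 41.8.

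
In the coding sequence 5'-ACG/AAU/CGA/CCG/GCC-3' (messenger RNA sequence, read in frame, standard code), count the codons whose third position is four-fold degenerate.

4

Codon 1 ACG (Thr): third position 4-fold.
Codon 2 AAU (Asn): third position 2-fold.
Codon 3 CGA (Arg): third position 4-fold.
Codon 4 CCG (Pro): third position 4-fold.
Codon 5 GCC (Ala): third position 4-fold.
Four-fold degenerate third positions: 4.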